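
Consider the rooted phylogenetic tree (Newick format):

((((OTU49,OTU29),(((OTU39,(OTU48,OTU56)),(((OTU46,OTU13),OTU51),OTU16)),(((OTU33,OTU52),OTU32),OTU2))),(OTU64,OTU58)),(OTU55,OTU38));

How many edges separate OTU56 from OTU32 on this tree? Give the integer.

7

The MRCA of OTU56 and OTU32 is the node subtending (((OTU39,(OTU48,OTU56)),(((OTU46,OTU13),OTU51),OTU16)),(((OTU33,OTU52),OTU32),OTU2)).
From OTU56 up to that node: 4 branches. From OTU32 up to the same node: 3 branches. Total: 4 + 3 = 7.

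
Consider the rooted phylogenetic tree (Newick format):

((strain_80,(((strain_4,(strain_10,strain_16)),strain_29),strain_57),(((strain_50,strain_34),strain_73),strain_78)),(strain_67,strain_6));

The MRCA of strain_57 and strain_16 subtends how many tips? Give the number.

The MRCA of strain_57 and strain_16 is the node subtending (((strain_4,(strain_10,strain_16)),strain_29),strain_57).
That clade contains 5 terminal taxa: strain_10, strain_16, strain_29, strain_4, strain_57.

5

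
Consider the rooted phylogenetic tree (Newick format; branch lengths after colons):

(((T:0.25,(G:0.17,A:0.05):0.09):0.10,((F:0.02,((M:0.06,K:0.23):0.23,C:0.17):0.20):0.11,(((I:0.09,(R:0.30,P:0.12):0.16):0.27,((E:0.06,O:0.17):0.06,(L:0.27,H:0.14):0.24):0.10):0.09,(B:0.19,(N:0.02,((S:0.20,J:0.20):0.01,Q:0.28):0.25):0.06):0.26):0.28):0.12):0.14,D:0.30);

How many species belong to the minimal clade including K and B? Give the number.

The MRCA of K and B is the node subtending ((F,((M,K),C)),(((I,(R,P)),((E,O),(L,H))),(B,(N,((S,J),Q))))).
That clade contains 16 terminal taxa: B, C, E, F, H, I, J, K, L, M, N, O, P, Q, R, S.

16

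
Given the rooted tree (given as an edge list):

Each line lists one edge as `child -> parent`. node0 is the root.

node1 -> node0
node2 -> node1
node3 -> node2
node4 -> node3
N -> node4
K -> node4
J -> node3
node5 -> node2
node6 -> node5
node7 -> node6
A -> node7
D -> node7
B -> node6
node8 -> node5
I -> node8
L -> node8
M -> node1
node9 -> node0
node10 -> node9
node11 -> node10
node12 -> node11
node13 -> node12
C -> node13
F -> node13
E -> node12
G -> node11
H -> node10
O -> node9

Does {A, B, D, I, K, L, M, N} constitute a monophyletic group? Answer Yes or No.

The MRCA of the listed taxa subtends ((((N,K),J),(((A,D),B),(I,L))),M).
That clade also contains J, which is not in the proposed group, so the group is not monophyletic.

No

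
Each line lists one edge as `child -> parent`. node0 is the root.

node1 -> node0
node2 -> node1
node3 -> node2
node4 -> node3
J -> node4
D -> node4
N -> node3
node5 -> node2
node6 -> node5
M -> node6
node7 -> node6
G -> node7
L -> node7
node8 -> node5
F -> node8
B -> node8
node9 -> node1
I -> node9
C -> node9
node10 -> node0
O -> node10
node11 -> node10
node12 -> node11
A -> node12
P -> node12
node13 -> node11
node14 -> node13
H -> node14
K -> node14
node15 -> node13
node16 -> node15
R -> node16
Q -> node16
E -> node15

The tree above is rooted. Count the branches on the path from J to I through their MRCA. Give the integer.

The MRCA of J and I is the node subtending ((((J,D),N),((M,(G,L)),(F,B))),(I,C)).
From J up to that node: 4 branches. From I up to the same node: 2 branches. Total: 4 + 2 = 6.

6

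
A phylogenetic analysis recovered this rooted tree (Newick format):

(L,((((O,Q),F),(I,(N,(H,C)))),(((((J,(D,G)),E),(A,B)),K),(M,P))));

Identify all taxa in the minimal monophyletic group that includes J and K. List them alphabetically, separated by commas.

Tracing J: it sits inside (J,(D,G)).
Tracing K: it sits inside ((((J,(D,G)),E),(A,B)),K).
The smallest clade enclosing both is ((((J,(D,G)),E),(A,B)),K); the answer is its 7 terminal taxa in alphabetical order.

A, B, D, E, G, J, K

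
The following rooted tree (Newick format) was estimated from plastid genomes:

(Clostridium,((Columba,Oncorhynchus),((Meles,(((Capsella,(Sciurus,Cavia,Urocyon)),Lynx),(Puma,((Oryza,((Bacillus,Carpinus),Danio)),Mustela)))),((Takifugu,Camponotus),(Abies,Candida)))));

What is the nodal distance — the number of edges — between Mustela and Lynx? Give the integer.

The MRCA of Mustela and Lynx is the node subtending (((Capsella,(Sciurus,Cavia,Urocyon)),Lynx),(Puma,((Oryza,((Bacillus,Carpinus),Danio)),Mustela))).
From Mustela up to that node: 3 branches. From Lynx up to the same node: 2 branches. Total: 3 + 2 = 5.

5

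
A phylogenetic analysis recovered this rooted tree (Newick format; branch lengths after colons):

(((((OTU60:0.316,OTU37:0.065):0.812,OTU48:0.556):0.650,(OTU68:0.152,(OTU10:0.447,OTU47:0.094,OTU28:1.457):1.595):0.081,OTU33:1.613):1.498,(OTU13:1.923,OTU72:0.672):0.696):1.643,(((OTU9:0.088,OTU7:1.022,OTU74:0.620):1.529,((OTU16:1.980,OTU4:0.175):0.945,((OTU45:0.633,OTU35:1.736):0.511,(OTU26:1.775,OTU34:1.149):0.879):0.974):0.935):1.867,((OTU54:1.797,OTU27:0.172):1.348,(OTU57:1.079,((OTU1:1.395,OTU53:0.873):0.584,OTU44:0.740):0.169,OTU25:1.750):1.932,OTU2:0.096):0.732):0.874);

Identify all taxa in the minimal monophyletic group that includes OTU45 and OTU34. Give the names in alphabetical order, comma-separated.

Tracing OTU45: it sits inside (OTU45,OTU35).
Tracing OTU34: it sits inside (OTU26,OTU34).
The smallest clade enclosing both is ((OTU45,OTU35),(OTU26,OTU34)); the answer is its 4 terminal taxa in alphabetical order.

OTU26, OTU34, OTU35, OTU45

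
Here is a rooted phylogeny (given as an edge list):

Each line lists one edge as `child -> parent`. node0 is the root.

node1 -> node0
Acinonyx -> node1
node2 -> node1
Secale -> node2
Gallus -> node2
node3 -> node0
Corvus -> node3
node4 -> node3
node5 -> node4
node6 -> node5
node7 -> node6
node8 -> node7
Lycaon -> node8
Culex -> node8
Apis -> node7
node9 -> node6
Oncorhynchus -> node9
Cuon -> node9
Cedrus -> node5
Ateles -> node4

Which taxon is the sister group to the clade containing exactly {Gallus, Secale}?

Acinonyx

The clade containing exactly {Gallus, Secale} attaches to the tree at the node subtending (Acinonyx,(Secale,Gallus)).
The other lineage descending from that same node — the sister group — is the single tip Acinonyx.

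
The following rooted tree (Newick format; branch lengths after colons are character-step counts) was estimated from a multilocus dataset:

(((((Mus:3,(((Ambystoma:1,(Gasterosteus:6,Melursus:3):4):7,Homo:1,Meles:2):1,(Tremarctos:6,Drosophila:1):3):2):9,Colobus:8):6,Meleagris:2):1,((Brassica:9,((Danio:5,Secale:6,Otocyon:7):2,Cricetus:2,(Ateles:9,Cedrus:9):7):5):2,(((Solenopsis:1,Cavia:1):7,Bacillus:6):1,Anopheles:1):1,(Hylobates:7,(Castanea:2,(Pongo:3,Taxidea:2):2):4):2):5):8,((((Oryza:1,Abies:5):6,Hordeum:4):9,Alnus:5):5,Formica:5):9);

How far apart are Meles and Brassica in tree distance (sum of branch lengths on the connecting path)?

The path runs Meles → … → MRCA → … → Brassica; the MRCA is the node subtending ((((Mus,(((Ambystoma,(Gasterosteus,Melursus)),Homo,Meles),(Tremarctos,Drosophila))),Colobus),Meleagris),((Brassica,((Danio,Secale,Otocyon),Cricetus,(Ateles,Cedrus))),(((Solenopsis,Cavia),Bacillus),Anopheles),(Hylobates,(Castanea,(Pongo,Taxidea))))).
Branch lengths along that path: 2 + 1 + 2 + 9 + 6 + 1 + 5 + 2 + 9 = 37.

37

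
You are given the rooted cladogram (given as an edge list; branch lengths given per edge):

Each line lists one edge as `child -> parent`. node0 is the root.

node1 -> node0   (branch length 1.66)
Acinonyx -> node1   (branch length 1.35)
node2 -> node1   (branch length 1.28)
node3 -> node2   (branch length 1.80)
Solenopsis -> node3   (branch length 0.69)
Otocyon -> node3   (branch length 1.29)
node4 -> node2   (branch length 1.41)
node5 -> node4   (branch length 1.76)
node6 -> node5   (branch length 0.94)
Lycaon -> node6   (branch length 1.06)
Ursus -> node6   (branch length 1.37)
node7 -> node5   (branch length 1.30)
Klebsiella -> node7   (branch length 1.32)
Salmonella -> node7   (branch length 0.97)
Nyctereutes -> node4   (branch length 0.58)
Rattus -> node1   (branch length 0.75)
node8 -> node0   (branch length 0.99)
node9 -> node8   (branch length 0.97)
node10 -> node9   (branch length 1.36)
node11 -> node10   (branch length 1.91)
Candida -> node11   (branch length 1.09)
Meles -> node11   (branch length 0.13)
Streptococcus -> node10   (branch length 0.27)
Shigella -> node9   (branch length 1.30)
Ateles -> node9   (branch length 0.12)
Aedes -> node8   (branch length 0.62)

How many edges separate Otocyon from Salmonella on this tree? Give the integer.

The MRCA of Otocyon and Salmonella is the node subtending ((Solenopsis,Otocyon),(((Lycaon,Ursus),(Klebsiella,Salmonella)),Nyctereutes)).
From Otocyon up to that node: 2 branches. From Salmonella up to the same node: 4 branches. Total: 2 + 4 = 6.

6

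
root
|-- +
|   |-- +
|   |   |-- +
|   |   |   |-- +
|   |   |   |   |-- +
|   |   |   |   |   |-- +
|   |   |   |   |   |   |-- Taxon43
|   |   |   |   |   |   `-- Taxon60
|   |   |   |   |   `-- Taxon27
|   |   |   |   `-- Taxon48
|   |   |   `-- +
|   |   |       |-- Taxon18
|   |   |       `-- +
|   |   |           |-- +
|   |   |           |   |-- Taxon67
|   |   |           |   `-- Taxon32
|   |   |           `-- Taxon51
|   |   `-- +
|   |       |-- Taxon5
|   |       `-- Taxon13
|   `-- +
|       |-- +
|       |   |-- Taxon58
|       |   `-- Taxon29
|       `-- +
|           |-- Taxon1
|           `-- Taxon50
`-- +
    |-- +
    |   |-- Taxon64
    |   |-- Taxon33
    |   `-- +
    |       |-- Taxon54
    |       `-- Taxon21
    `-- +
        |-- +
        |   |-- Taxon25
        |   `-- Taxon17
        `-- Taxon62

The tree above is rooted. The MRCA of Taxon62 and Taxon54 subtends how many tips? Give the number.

7

The MRCA of Taxon62 and Taxon54 is the node subtending ((Taxon64,Taxon33,(Taxon54,Taxon21)),((Taxon25,Taxon17),Taxon62)).
That clade contains 7 terminal taxa: Taxon17, Taxon21, Taxon25, Taxon33, Taxon54, Taxon62, Taxon64.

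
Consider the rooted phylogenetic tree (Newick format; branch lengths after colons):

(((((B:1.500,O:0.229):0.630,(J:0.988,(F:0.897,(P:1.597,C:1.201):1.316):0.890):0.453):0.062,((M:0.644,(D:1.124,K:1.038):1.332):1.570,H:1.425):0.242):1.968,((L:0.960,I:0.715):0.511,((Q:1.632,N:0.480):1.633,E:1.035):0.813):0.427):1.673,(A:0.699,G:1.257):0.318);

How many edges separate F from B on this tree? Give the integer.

5

The MRCA of F and B is the node subtending ((B,O),(J,(F,(P,C)))).
From F up to that node: 3 branches. From B up to the same node: 2 branches. Total: 3 + 2 = 5.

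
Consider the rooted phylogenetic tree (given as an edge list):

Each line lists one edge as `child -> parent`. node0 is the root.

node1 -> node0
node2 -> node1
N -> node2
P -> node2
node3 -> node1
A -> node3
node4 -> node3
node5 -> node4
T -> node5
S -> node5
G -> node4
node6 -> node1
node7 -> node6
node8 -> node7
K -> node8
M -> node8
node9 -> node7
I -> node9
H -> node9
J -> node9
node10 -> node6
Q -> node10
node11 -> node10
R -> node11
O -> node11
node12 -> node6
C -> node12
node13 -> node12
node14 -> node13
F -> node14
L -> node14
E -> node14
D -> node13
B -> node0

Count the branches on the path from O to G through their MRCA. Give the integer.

7

The MRCA of O and G is the node subtending ((N,P),(A,((T,S),G)),(((K,M),(I,H,J)),(Q,(R,O)),(C,((F,L,E),D)))).
From O up to that node: 4 branches. From G up to the same node: 3 branches. Total: 4 + 3 = 7.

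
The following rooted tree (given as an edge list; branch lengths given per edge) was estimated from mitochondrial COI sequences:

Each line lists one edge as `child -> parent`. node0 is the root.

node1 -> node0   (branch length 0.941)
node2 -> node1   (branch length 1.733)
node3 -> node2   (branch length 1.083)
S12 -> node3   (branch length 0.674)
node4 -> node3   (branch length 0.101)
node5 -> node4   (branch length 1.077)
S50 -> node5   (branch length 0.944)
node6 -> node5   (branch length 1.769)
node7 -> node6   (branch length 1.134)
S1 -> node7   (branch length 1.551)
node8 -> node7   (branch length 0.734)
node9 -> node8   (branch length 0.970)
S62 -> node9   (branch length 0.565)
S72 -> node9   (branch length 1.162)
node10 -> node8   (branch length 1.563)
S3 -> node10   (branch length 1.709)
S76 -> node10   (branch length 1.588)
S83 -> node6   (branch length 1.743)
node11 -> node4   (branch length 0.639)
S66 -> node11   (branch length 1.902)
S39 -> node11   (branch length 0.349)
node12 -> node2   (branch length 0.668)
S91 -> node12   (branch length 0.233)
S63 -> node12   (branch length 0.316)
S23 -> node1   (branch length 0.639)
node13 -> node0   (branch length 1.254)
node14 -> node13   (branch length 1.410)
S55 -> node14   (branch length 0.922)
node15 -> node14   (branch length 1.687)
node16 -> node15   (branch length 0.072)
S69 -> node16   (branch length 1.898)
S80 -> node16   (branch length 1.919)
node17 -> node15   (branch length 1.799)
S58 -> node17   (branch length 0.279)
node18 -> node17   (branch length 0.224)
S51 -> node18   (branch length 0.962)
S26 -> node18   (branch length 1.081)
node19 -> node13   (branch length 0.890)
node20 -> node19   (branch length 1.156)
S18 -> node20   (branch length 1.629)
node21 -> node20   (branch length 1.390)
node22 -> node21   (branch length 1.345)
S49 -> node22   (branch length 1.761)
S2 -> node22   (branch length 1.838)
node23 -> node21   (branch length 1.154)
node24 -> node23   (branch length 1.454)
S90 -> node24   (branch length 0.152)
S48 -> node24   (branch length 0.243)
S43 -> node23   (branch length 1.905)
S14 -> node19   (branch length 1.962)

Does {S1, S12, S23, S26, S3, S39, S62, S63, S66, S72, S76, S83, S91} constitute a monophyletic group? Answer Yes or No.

No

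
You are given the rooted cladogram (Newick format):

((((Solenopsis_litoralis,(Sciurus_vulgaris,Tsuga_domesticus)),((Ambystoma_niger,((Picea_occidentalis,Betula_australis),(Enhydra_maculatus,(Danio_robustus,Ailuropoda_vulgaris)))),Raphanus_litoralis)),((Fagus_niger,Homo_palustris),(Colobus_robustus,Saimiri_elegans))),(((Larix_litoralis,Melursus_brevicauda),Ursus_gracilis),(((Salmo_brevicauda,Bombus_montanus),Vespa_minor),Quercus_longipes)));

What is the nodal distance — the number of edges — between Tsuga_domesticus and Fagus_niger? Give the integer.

The MRCA of Tsuga_domesticus and Fagus_niger is the node subtending (((Solenopsis_litoralis,(Sciurus_vulgaris,Tsuga_domesticus)),((Ambystoma_niger,((Picea_occidentalis,Betula_australis),(Enhydra_maculatus,(Danio_robustus,Ailuropoda_vulgaris)))),Raphanus_litoralis)),((Fagus_niger,Homo_palustris),(Colobus_robustus,Saimiri_elegans))).
From Tsuga_domesticus up to that node: 4 branches. From Fagus_niger up to the same node: 3 branches. Total: 4 + 3 = 7.

7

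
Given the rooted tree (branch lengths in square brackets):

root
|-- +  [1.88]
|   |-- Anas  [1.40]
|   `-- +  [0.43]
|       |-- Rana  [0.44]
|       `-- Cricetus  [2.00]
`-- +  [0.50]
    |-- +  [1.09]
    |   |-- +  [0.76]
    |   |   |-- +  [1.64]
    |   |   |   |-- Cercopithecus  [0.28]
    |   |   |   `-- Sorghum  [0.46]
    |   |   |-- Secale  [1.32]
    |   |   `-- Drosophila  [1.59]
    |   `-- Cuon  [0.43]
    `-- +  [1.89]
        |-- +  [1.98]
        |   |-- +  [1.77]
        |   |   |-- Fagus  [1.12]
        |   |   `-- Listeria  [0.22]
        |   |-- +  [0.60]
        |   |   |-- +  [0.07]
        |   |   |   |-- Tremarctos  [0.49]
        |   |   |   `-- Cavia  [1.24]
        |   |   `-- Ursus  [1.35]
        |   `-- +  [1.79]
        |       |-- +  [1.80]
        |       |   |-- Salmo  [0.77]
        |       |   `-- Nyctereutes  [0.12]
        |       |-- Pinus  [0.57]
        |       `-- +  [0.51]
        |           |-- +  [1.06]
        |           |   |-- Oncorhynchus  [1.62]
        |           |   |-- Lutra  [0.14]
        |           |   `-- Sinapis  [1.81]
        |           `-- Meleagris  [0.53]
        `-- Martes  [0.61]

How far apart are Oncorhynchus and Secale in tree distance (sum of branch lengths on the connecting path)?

12.02

The path runs Oncorhynchus → … → MRCA → … → Secale; the MRCA is the node subtending ((((Cercopithecus,Sorghum),Secale,Drosophila),Cuon),(((Fagus,Listeria),((Tremarctos,Cavia),Ursus),((Salmo,Nyctereutes),Pinus,((Oncorhynchus,Lutra,Sinapis),Meleagris))),Martes)).
Branch lengths along that path: 1.62 + 1.06 + 0.51 + 1.79 + 1.98 + 1.89 + 1.09 + 0.76 + 1.32 = 12.02.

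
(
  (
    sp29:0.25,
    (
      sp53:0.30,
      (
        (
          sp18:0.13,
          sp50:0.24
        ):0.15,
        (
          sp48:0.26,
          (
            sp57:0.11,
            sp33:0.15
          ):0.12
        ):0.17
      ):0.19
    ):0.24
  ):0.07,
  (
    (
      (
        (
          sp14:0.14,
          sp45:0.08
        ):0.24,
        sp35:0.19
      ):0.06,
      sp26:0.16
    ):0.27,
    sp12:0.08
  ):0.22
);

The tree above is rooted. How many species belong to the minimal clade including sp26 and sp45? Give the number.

The MRCA of sp26 and sp45 is the node subtending (((sp14,sp45),sp35),sp26).
That clade contains 4 terminal taxa: sp14, sp26, sp35, sp45.

4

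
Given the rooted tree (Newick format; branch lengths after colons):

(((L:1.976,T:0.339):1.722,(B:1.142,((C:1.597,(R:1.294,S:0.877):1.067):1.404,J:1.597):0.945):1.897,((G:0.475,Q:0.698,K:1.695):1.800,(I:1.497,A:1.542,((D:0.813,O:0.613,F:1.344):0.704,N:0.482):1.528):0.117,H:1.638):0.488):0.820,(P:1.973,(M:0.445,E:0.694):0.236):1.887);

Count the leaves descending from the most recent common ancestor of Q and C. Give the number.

The MRCA of Q and C is the node subtending ((L,T),(B,((C,(R,S)),J)),((G,Q,K),(I,A,((D,O,F),N)),H)).
That clade contains 17 terminal taxa: A, B, C, D, F, G, H, I, J, K, L, N, O, Q, R, S, T.

17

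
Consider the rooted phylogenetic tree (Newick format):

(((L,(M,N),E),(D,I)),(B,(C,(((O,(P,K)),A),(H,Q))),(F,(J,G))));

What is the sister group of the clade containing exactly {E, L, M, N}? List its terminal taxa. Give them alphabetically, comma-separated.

D, I

The clade containing exactly {E, L, M, N} attaches to the tree at the node subtending ((L,(M,N),E),(D,I)).
The other lineage descending from that same node — the sister group — is (D,I); its 2 tips in alphabetical order are the answer.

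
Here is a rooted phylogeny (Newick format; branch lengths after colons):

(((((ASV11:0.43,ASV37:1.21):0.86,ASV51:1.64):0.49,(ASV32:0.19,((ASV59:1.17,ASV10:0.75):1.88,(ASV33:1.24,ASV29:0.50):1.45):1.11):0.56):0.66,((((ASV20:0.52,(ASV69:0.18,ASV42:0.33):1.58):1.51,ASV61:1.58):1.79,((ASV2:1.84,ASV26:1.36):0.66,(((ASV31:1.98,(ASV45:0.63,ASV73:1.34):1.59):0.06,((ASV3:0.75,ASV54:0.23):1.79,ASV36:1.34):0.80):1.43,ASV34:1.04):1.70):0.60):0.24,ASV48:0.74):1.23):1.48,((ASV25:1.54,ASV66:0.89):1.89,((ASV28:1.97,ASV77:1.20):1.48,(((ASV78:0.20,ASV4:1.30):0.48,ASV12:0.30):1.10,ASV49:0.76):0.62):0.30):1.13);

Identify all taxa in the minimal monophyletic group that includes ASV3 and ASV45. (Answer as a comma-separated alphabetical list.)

Tracing ASV3: it sits inside (ASV3,ASV54).
Tracing ASV45: it sits inside (ASV45,ASV73).
The smallest clade enclosing both is ((ASV31,(ASV45,ASV73)),((ASV3,ASV54),ASV36)); the answer is its 6 terminal taxa in alphabetical order.

ASV3, ASV31, ASV36, ASV45, ASV54, ASV73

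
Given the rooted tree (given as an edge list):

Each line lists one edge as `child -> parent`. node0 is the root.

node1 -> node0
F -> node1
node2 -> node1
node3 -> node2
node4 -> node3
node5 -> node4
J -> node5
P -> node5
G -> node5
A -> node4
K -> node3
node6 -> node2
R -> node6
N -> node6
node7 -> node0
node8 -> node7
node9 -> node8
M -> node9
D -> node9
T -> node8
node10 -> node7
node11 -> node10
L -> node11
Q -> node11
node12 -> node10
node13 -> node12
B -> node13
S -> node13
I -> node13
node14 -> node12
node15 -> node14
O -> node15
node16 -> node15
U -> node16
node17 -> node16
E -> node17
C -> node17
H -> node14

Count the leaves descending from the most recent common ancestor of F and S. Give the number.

21

The MRCA of F and S is the root, so the clade is the entire tree.
That clade contains 21 terminal taxa: A, B, C, D, E, F, G, H, I, J, K, L, M, N, O, P, Q, R, S, T, U.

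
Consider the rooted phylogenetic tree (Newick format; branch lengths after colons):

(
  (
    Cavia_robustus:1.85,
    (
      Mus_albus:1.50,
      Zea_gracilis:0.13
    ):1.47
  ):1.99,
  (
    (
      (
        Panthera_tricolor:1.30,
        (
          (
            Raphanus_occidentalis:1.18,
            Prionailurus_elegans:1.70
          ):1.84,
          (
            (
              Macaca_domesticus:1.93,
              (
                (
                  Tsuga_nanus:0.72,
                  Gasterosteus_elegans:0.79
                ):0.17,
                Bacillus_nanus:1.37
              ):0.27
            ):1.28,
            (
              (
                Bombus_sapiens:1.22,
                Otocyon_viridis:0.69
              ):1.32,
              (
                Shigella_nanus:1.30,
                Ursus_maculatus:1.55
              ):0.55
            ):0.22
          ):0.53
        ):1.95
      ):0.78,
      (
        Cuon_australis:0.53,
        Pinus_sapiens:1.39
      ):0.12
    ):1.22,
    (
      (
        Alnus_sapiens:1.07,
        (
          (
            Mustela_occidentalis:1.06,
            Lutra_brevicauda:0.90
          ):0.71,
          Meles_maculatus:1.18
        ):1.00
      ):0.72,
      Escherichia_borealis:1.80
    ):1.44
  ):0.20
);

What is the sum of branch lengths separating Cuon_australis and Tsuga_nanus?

The path runs Cuon_australis → … → MRCA → … → Tsuga_nanus; the MRCA is the node subtending ((Panthera_tricolor,((Raphanus_occidentalis,Prionailurus_elegans),((Macaca_domesticus,((Tsuga_nanus,Gasterosteus_elegans),Bacillus_nanus)),((Bombus_sapiens,Otocyon_viridis),(Shigella_nanus,Ursus_maculatus))))),(Cuon_australis,Pinus_sapiens)).
Branch lengths along that path: 0.53 + 0.12 + 0.78 + 1.95 + 0.53 + 1.28 + 0.27 + 0.17 + 0.72 = 6.35.

6.35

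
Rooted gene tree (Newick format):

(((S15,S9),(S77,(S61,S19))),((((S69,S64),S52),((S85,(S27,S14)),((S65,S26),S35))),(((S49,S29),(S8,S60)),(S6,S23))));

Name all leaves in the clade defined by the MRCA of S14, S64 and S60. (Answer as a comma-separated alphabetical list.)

S14, S23, S26, S27, S29, S35, S49, S52, S6, S60, S64, S65, S69, S8, S85

Tracing S14: it sits inside (S27,S14).
Tracing S64: it sits inside (S69,S64).
Tracing S60: it sits inside (S8,S60).
The smallest clade enclosing all 3 is ((((S69,S64),S52),((S85,(S27,S14)),((S65,S26),S35))),(((S49,S29),(S8,S60)),(S6,S23))); the answer is its 15 terminal taxa in alphabetical order.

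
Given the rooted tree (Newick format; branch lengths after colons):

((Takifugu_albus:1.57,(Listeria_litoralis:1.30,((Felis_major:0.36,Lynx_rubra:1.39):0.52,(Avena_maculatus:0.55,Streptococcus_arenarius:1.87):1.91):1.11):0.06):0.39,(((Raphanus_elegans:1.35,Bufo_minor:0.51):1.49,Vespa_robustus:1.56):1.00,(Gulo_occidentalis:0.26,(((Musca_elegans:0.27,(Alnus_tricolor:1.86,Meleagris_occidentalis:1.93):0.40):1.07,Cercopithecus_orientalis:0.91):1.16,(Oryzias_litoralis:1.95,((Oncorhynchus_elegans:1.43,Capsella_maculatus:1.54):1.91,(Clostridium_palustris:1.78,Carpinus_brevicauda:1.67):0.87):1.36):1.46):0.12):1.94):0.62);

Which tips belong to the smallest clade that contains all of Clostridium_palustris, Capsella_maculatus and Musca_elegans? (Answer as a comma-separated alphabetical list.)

Tracing Clostridium_palustris: it sits inside (Clostridium_palustris,Carpinus_brevicauda).
Tracing Capsella_maculatus: it sits inside (Oncorhynchus_elegans,Capsella_maculatus).
Tracing Musca_elegans: it sits inside (Musca_elegans,(Alnus_tricolor,Meleagris_occidentalis)).
The smallest clade enclosing all 3 is (((Musca_elegans,(Alnus_tricolor,Meleagris_occidentalis)),Cercopithecus_orientalis),(Oryzias_litoralis,((Oncorhynchus_elegans,Capsella_maculatus),(Clostridium_palustris,Carpinus_brevicauda)))); the answer is its 9 terminal taxa in alphabetical order.

Alnus_tricolor, Capsella_maculatus, Carpinus_brevicauda, Cercopithecus_orientalis, Clostridium_palustris, Meleagris_occidentalis, Musca_elegans, Oncorhynchus_elegans, Oryzias_litoralis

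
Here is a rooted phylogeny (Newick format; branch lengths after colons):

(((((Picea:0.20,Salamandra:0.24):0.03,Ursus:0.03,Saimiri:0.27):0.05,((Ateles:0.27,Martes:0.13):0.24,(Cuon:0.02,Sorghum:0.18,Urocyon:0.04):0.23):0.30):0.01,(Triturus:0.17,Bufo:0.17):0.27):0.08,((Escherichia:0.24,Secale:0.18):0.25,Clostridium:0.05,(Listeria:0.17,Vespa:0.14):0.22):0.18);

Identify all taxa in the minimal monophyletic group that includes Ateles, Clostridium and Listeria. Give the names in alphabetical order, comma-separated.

Ateles, Bufo, Clostridium, Cuon, Escherichia, Listeria, Martes, Picea, Saimiri, Salamandra, Secale, Sorghum, Triturus, Urocyon, Ursus, Vespa

Tracing Ateles: it sits inside (Ateles,Martes).
Tracing Clostridium: it sits inside ((Escherichia,Secale),Clostridium,(Listeria,Vespa)).
Tracing Listeria: it sits inside (Listeria,Vespa).
The smallest clade enclosing all 3 is the whole tree (their MRCA is the root), so the answer is all 16 tips in alphabetical order.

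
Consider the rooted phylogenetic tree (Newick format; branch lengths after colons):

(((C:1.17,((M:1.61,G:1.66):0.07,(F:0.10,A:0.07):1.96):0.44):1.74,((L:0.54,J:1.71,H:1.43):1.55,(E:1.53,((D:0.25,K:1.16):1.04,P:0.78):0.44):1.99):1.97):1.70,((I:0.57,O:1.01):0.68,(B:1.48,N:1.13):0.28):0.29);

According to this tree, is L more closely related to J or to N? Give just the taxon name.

J

The MRCA of L and J subtends (L,J,H) (3 taxa).
The MRCA of L and N is the root, subtending the entire tree (16 taxa).
The first is nested inside the second, so L shares a more recent common ancestor with J.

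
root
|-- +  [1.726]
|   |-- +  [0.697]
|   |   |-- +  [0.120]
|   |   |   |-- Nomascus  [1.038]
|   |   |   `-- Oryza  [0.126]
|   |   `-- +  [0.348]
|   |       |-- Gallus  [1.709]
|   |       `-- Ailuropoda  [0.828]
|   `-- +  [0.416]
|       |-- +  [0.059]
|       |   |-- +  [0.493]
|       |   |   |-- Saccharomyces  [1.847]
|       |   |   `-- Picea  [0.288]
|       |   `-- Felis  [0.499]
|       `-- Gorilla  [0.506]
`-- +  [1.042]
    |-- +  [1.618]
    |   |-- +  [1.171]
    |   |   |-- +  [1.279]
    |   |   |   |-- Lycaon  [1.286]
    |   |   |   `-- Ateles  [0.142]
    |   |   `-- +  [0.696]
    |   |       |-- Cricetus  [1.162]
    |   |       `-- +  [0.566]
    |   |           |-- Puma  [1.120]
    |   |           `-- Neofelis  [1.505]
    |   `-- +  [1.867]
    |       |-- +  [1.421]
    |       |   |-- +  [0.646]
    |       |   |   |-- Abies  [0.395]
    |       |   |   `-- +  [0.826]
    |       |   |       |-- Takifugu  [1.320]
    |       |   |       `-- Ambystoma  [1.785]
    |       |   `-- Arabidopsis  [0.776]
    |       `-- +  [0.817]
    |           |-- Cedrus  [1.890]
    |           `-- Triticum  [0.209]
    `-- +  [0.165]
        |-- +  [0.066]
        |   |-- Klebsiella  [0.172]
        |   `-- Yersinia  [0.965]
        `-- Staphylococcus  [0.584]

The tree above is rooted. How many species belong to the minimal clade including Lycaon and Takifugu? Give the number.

11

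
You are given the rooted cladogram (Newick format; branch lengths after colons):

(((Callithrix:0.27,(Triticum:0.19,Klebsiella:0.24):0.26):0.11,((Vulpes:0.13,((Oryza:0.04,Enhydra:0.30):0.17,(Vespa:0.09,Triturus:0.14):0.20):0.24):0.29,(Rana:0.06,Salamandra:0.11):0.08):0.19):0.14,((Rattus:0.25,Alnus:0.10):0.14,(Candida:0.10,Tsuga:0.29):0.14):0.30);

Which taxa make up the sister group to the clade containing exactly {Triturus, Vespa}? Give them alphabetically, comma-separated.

Enhydra, Oryza

The clade containing exactly {Triturus, Vespa} attaches to the tree at the node subtending ((Oryza,Enhydra),(Vespa,Triturus)).
The other lineage descending from that same node — the sister group — is (Oryza,Enhydra); its 2 tips in alphabetical order are the answer.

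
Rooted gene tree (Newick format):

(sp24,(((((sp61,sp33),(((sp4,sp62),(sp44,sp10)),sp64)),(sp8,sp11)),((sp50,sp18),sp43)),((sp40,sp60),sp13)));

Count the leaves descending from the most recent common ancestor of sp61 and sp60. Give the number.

The MRCA of sp61 and sp60 is the node subtending (((((sp61,sp33),(((sp4,sp62),(sp44,sp10)),sp64)),(sp8,sp11)),((sp50,sp18),sp43)),((sp40,sp60),sp13)).
That clade contains 15 terminal taxa: sp10, sp11, sp13, sp18, sp33, sp4, sp40, sp43, sp44, sp50, sp60, sp61, sp62, sp64, sp8.

15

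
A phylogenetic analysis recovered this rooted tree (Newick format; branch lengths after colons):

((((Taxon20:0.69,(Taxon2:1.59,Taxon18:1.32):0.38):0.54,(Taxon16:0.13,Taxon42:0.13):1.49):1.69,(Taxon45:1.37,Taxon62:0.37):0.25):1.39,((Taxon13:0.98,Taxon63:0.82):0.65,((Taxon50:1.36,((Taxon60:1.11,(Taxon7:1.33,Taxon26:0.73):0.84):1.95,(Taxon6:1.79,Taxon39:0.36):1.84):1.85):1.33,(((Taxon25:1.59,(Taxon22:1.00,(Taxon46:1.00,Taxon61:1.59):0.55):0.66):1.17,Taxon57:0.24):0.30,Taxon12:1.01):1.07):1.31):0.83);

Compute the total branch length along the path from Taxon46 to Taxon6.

The path runs Taxon46 → … → MRCA → … → Taxon6; the MRCA is the node subtending ((Taxon50,((Taxon60,(Taxon7,Taxon26)),(Taxon6,Taxon39))),(((Taxon25,(Taxon22,(Taxon46,Taxon61))),Taxon57),Taxon12)).
Branch lengths along that path: 1.00 + 0.55 + 0.66 + 1.17 + 0.30 + 1.07 + 1.33 + 1.85 + 1.84 + 1.79 = 11.56.

11.56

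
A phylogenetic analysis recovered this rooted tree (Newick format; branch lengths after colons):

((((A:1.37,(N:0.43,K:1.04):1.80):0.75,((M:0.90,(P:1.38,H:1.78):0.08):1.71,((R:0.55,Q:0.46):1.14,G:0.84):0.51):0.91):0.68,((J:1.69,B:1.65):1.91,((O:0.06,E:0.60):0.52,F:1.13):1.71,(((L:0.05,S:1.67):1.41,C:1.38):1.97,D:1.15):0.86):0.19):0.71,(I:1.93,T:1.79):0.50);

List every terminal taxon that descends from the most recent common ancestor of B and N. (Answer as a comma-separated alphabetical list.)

Tracing B: it sits inside (J,B).
Tracing N: it sits inside (N,K).
The smallest clade enclosing both is (((A,(N,K)),((M,(P,H)),((R,Q),G))),((J,B),((O,E),F),(((L,S),C),D))); the answer is its 18 terminal taxa in alphabetical order.

A, B, C, D, E, F, G, H, J, K, L, M, N, O, P, Q, R, S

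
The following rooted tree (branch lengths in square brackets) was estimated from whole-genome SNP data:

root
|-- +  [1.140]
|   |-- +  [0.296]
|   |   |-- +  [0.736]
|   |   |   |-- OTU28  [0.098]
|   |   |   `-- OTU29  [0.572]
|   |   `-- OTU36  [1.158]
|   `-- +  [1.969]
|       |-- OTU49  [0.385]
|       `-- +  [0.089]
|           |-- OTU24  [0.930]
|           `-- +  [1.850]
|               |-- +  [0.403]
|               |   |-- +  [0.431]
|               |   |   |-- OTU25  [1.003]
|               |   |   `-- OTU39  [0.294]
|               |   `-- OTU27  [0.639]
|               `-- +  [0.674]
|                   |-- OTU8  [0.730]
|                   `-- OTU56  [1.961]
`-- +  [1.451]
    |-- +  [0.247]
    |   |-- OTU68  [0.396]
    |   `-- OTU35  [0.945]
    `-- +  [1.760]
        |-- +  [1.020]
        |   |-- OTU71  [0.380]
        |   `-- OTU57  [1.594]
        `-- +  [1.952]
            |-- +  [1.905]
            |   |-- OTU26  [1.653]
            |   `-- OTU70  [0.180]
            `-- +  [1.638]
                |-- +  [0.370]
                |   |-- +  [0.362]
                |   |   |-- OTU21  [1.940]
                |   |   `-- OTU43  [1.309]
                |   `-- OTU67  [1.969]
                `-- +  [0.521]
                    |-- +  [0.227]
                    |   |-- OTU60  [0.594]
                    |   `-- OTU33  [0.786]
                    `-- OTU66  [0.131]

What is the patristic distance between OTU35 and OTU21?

The path runs OTU35 → … → MRCA → … → OTU21; the MRCA is the node subtending ((OTU68,OTU35),((OTU71,OTU57),((OTU26,OTU70),(((OTU21,OTU43),OTU67),((OTU60,OTU33),OTU66))))).
Branch lengths along that path: 0.945 + 0.247 + 1.760 + 1.952 + 1.638 + 0.370 + 0.362 + 1.940 = 9.214.

9.214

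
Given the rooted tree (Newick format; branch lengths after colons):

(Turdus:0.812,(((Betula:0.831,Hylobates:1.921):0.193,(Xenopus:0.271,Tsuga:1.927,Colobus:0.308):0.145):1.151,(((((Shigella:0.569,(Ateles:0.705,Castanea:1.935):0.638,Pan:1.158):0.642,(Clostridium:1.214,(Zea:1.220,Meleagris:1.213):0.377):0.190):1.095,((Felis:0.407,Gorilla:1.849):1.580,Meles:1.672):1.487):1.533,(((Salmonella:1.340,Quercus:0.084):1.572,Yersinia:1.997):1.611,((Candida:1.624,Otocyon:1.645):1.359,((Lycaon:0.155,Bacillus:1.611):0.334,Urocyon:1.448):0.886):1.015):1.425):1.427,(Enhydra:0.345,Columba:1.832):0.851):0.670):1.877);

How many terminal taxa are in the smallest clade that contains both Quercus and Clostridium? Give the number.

The MRCA of Quercus and Clostridium is the node subtending ((((Shigella,(Ateles,Castanea),Pan),(Clostridium,(Zea,Meleagris))),((Felis,Gorilla),Meles)),(((Salmonella,Quercus),Yersinia),((Candida,Otocyon),((Lycaon,Bacillus),Urocyon)))).
That clade contains 18 terminal taxa: Ateles, Bacillus, Candida, Castanea, Clostridium, Felis, Gorilla, Lycaon, Meleagris, Meles, Otocyon, Pan, Quercus, Salmonella, Shigella, Urocyon, Yersinia, Zea.

18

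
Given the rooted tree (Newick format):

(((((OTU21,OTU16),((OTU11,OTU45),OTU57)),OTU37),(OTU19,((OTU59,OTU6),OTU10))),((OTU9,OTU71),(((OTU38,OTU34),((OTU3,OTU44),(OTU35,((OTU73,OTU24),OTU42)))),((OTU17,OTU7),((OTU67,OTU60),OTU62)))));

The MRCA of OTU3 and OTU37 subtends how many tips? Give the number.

25

The MRCA of OTU3 and OTU37 is the root, so the clade is the entire tree.
That clade contains 25 terminal taxa: OTU10, OTU11, OTU16, OTU17, OTU19, OTU21, OTU24, OTU3, OTU34, OTU35, OTU37, OTU38, OTU42, OTU44, OTU45, OTU57, OTU59, OTU6, OTU60, OTU62, OTU67, OTU7, OTU71, OTU73, OTU9.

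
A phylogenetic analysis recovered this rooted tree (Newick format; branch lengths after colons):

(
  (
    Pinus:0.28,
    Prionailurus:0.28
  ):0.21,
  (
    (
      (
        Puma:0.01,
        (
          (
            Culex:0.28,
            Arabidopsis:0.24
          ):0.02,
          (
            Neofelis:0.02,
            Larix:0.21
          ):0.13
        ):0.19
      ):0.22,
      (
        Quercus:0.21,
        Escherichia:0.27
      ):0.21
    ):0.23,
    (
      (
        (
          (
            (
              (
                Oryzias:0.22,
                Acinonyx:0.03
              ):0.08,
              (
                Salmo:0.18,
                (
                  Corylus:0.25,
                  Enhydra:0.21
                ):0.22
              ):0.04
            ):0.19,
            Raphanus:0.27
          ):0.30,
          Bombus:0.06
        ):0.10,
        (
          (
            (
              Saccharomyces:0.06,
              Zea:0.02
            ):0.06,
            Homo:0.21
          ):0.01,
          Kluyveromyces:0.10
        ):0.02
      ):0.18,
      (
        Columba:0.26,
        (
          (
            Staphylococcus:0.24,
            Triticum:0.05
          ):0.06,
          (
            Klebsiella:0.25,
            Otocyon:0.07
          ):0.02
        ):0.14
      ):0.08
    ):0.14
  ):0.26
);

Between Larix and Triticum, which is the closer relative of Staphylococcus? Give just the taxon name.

Triticum

The MRCA of Staphylococcus and Triticum subtends (Staphylococcus,Triticum) (2 taxa).
The MRCA of Staphylococcus and Larix subtends (((Puma,((Culex,Arabidopsis),(Neofelis,Larix))),(Quercus,Escherichia)),((((((Oryzias,Acinonyx),(Salmo,(Corylus,Enhydra))),Raphanus),Bombus),(((Saccharomyces,Zea),Homo),Kluyveromyces)),(Columba,((Staphylococcus,Triticum),(Klebsiella,Otocyon))))) (23 taxa).
The first is nested inside the second, so Staphylococcus shares a more recent common ancestor with Triticum.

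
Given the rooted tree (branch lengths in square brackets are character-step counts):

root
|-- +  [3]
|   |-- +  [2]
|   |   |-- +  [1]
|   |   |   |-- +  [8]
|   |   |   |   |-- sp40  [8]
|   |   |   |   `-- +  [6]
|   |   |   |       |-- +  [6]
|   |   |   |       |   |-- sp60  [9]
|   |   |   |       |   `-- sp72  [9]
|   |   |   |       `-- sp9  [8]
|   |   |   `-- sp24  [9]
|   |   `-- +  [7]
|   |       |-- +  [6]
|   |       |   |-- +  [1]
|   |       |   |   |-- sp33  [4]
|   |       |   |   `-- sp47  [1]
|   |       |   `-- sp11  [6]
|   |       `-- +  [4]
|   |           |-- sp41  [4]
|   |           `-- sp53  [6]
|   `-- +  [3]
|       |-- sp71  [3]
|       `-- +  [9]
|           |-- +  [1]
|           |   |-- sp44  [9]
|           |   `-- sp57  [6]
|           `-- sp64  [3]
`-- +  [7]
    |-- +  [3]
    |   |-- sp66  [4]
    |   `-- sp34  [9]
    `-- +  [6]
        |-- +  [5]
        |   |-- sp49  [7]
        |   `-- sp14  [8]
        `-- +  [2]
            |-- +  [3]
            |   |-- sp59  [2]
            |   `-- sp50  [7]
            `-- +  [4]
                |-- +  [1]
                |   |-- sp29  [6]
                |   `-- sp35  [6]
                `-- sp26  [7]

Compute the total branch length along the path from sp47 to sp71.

23

The path runs sp47 → … → MRCA → … → sp71; the MRCA is the node subtending ((((sp40,((sp60,sp72),sp9)),sp24),(((sp33,sp47),sp11),(sp41,sp53))),(sp71,((sp44,sp57),sp64))).
Branch lengths along that path: 1 + 1 + 6 + 7 + 2 + 3 + 3 = 23.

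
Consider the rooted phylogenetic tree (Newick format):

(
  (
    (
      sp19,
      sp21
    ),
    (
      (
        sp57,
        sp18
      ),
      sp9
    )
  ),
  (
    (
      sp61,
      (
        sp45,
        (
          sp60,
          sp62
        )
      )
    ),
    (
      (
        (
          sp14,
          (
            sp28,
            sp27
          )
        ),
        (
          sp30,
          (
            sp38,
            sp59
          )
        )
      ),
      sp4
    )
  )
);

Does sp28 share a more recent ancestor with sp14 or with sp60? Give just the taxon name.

The MRCA of sp28 and sp14 subtends (sp14,(sp28,sp27)) (3 taxa).
The MRCA of sp28 and sp60 subtends ((sp61,(sp45,(sp60,sp62))),(((sp14,(sp28,sp27)),(sp30,(sp38,sp59))),sp4)) (11 taxa).
The first is nested inside the second, so sp28 shares a more recent common ancestor with sp14.

sp14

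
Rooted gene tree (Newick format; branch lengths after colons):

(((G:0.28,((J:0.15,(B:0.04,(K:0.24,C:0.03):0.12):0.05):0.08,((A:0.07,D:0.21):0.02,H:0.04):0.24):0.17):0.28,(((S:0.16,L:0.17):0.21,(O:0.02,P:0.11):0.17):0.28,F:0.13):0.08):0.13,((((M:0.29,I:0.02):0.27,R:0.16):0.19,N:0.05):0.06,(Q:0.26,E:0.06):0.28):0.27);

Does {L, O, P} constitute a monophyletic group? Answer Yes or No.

No

The MRCA of the listed taxa subtends ((S,L),(O,P)).
That clade also contains S, which is not in the proposed group, so the group is not monophyletic.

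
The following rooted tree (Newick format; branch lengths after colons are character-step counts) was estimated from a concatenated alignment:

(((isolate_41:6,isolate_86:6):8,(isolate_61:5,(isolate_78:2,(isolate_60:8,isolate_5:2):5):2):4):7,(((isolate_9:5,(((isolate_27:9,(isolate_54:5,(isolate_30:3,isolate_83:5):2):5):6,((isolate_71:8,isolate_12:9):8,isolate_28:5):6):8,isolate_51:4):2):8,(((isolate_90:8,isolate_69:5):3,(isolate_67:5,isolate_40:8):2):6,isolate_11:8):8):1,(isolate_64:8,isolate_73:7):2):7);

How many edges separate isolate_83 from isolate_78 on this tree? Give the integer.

13

The MRCA of isolate_83 and isolate_78 is the root of the tree.
From isolate_83 up to that node: 9 branches. From isolate_78 up to the same node: 4 branches. Total: 9 + 4 = 13.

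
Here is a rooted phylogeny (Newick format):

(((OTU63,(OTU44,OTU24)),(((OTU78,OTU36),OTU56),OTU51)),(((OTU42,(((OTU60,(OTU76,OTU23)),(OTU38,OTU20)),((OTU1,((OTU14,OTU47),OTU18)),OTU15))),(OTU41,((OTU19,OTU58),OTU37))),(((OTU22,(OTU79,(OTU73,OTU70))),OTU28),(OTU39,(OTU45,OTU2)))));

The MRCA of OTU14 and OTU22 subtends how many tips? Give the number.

The MRCA of OTU14 and OTU22 is the node subtending (((OTU42,(((OTU60,(OTU76,OTU23)),(OTU38,OTU20)),((OTU1,((OTU14,OTU47),OTU18)),OTU15))),(OTU41,((OTU19,OTU58),OTU37))),(((OTU22,(OTU79,(OTU73,OTU70))),OTU28),(OTU39,(OTU45,OTU2)))).
That clade contains 23 terminal taxa: OTU1, OTU14, OTU15, OTU18, OTU19, OTU2, OTU20, OTU22, OTU23, OTU28, OTU37, OTU38, OTU39, OTU41, OTU42, OTU45, OTU47, OTU58, OTU60, OTU70, OTU73, OTU76, OTU79.

23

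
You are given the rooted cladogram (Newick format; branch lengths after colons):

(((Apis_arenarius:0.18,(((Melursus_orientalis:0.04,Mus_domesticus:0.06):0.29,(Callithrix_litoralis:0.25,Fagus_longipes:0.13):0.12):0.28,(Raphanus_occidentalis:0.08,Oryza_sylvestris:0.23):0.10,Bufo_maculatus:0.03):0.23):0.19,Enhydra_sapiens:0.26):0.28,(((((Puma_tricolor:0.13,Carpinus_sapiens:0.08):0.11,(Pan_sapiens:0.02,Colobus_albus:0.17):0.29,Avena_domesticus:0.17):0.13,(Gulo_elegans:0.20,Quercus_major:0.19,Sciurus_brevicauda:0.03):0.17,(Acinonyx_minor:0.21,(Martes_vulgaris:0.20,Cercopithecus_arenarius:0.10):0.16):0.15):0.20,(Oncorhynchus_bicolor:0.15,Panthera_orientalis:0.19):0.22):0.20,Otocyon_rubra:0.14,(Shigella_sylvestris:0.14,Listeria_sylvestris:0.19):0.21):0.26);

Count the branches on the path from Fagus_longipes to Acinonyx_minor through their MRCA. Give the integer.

11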